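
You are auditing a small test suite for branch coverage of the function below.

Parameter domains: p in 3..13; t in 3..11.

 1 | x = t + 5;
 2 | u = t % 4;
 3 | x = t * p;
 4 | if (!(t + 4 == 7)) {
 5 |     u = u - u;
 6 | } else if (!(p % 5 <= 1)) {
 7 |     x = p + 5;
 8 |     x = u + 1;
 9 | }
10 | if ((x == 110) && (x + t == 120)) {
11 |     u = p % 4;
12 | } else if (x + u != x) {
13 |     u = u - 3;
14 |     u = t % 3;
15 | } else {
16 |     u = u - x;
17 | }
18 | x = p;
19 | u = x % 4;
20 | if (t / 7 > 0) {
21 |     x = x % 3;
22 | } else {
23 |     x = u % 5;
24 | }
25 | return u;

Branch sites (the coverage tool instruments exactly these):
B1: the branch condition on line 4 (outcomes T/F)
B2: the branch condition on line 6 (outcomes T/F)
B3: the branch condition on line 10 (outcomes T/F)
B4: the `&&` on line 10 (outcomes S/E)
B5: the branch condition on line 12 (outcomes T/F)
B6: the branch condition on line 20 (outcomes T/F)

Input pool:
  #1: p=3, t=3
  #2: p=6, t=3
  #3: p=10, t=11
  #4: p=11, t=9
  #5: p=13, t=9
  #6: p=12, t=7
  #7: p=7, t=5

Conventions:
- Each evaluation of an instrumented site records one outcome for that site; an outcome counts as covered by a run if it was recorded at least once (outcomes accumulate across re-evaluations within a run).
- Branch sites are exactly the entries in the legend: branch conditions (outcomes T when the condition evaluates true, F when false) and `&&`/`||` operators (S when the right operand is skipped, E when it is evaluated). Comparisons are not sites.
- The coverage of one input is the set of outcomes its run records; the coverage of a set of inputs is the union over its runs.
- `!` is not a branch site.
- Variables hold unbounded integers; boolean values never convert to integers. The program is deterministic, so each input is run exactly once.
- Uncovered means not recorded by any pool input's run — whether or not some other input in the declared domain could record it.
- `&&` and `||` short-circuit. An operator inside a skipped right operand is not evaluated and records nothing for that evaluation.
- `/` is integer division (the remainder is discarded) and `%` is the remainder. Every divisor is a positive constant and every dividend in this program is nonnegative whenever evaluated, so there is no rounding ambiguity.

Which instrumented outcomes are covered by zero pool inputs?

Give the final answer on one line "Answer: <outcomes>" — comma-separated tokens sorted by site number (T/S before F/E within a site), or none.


run #1 (p=3, t=3) runs B1->F, B2->T, B4->S, B3->F, B5->T, B6->F; records B1=F, B2=T, B3=F, B4=S, B5=T, B6=F
run #2 (p=6, t=3) runs B1->F, B2->F, B4->S, B3->F, B5->T, B6->F; records B1=F, B2=F, B3=F, B4=S, B5=T, B6=F
run #3 (p=10, t=11) runs B1->T, B4->E, B3->F, B5->F, B6->T; records B1=T, B3=F, B4=E, B5=F, B6=T
run #4 (p=11, t=9) runs B1->T, B4->S, B3->F, B5->F, B6->T; records B1=T, B3=F, B4=S, B5=F, B6=T
run #5 (p=13, t=9) runs B1->T, B4->S, B3->F, B5->F, B6->T; records B1=T, B3=F, B4=S, B5=F, B6=T
run #6 (p=12, t=7) runs B1->T, B4->S, B3->F, B5->F, B6->T; records B1=T, B3=F, B4=S, B5=F, B6=T
run #7 (p=7, t=5) runs B1->T, B4->S, B3->F, B5->F, B6->F; records B1=T, B3=F, B4=S, B5=F, B6=F
union over the pool: B1=T, B1=F, B2=T, B2=F, B3=F, B4=S, B4=E, B5=T, B5=F, B6=T, B6=F
uncovered (1 of 12): B3=T
Answer: B3=T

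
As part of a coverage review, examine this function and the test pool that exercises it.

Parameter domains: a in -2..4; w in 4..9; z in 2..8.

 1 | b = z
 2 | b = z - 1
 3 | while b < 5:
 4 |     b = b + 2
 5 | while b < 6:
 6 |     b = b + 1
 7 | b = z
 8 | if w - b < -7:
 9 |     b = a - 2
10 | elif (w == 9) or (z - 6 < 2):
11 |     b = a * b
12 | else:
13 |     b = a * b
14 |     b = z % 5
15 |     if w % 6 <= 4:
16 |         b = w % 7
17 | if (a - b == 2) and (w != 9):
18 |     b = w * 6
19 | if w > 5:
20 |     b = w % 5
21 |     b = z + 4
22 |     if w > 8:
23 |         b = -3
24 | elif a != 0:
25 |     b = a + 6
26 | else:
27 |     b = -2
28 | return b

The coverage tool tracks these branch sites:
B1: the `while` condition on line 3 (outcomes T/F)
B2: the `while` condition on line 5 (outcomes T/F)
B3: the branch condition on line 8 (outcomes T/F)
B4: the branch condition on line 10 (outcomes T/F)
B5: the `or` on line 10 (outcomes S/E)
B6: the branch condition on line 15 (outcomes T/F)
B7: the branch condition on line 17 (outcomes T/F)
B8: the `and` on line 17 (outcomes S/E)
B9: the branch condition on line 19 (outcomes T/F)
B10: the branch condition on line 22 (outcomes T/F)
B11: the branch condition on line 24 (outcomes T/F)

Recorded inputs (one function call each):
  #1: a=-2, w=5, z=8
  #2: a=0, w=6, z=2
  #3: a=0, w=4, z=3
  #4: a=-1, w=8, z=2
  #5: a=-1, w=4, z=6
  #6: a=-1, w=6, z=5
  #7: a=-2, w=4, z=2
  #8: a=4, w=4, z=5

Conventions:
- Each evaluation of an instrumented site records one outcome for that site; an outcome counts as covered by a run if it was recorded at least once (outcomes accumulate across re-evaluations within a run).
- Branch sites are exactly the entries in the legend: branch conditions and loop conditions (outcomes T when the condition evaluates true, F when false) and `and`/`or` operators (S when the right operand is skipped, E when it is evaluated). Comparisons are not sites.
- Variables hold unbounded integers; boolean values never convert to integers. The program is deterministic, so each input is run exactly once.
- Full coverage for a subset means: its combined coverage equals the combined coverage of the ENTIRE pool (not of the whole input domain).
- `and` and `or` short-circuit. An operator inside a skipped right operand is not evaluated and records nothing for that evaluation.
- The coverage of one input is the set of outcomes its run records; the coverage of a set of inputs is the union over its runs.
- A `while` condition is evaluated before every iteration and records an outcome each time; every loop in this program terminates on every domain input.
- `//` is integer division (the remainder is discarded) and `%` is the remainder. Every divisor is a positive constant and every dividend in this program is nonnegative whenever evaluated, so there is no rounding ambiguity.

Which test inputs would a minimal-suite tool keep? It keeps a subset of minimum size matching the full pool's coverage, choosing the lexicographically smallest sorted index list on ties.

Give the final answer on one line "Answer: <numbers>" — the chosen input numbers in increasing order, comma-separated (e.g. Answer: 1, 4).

run #1 (a=-2, w=5, z=8) records B1=F, B2=F, B3=F, B4=F, B5=E, B6=F, B7=F, B8=S, B9=F, B11=T
run #2 (a=0, w=6, z=2) records B1=T, B1=F, B2=T, B2=F, B3=F, B4=T, B5=E, B7=F, B8=S, B9=T, B10=F
run #3 (a=0, w=4, z=3) records B1=T, B1=F, B2=F, B3=F, B4=T, B5=E, B7=F, B8=S, B9=F, B11=F
run #4 (a=-1, w=8, z=2) records B1=T, B1=F, B2=T, B2=F, B3=F, B4=T, B5=E, B7=F, B8=S, B9=T, B10=F
run #5 (a=-1, w=4, z=6) records B1=F, B2=T, B2=F, B3=F, B4=T, B5=E, B7=F, B8=S, B9=F, B11=T
run #6 (a=-1, w=6, z=5) records B1=T, B1=F, B2=F, B3=F, B4=T, B5=E, B7=F, B8=S, B9=T, B10=F
run #7 (a=-2, w=4, z=2) records B1=T, B1=F, B2=T, B2=F, B3=F, B4=T, B5=E, B7=T, B8=E, B9=F, B11=T
run #8 (a=4, w=4, z=5) records B1=T, B1=F, B2=F, B3=F, B4=T, B5=E, B7=F, B8=S, B9=F, B11=T
together the pool reaches 18 outcomes: B1=T, B1=F, B2=T, B2=F, B3=F, B4=T, B4=F, B5=E, B6=F, B7=T, B7=F, B8=S, B8=E, B9=T, B9=F, B10=F, B11=T, B11=F
size 1 is not enough: best union over all size-1 subsets is 11/18
size 2 is not enough: best union over all size-2 subsets is 15/18
size 3 is not enough: best union over all size-3 subsets is 17/18
size 4: inputs {1, 2, 3, 7} cover all 18 outcomes, and no lexicographically smaller subset of this size does

Answer: 1, 2, 3, 7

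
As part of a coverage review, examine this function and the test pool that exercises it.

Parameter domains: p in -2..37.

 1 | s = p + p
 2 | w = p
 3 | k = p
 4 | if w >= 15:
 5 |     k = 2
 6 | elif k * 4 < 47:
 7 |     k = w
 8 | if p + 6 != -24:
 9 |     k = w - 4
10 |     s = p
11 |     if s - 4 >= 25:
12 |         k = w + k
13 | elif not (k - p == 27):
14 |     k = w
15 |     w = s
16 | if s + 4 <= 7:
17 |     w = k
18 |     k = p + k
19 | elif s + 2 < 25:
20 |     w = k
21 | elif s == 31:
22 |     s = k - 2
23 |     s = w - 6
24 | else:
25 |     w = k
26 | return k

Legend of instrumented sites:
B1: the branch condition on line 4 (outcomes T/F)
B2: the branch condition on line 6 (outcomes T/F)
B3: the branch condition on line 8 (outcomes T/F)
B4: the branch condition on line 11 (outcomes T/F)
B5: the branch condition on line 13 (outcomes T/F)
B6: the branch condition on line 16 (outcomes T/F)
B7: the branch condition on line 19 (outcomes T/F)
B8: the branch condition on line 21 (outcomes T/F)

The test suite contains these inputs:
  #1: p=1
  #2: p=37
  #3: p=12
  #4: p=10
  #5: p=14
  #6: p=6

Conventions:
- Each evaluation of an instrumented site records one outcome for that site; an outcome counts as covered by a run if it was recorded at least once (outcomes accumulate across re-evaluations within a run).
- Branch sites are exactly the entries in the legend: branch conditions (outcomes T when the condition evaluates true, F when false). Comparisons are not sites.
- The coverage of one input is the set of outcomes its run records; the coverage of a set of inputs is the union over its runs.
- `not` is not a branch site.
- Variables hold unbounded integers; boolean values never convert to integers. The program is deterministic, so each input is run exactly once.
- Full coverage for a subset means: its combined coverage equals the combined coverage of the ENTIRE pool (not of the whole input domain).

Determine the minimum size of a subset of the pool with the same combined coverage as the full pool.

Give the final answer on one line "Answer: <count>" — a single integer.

#1 (p=1) -> B1->F, B2->T, B3->T, B4->F, B6->T; covered: B1=F, B2=T, B3=T, B4=F, B6=T
#2 (p=37) -> B1->T, B3->T, B4->T, B6->F, B7->F, B8->F; covered: B1=T, B3=T, B4=T, B6=F, B7=F, B8=F
#3 (p=12) -> B1->F, B2->F, B3->T, B4->F, B6->F, B7->T; covered: B1=F, B2=F, B3=T, B4=F, B6=F, B7=T
#4 (p=10) -> B1->F, B2->T, B3->T, B4->F, B6->F, B7->T; covered: B1=F, B2=T, B3=T, B4=F, B6=F, B7=T
#5 (p=14) -> B1->F, B2->F, B3->T, B4->F, B6->F, B7->T; covered: B1=F, B2=F, B3=T, B4=F, B6=F, B7=T
#6 (p=6) -> B1->F, B2->T, B3->T, B4->F, B6->F, B7->T; covered: B1=F, B2=T, B3=T, B4=F, B6=F, B7=T
together the pool reaches 12 outcomes: B1=T, B1=F, B2=T, B2=F, B3=T, B4=T, B4=F, B6=T, B6=F, B7=T, B7=F, B8=F
checked all size-1 subsets: none covers 12 outcomes (max 6/12)
checked all size-2 subsets: none covers 12 outcomes (max 10/12)
the canonical winner is {1, 2, 3}: size 3, full 12-outcome coverage, earliest index list among size-3 covers

Answer: 3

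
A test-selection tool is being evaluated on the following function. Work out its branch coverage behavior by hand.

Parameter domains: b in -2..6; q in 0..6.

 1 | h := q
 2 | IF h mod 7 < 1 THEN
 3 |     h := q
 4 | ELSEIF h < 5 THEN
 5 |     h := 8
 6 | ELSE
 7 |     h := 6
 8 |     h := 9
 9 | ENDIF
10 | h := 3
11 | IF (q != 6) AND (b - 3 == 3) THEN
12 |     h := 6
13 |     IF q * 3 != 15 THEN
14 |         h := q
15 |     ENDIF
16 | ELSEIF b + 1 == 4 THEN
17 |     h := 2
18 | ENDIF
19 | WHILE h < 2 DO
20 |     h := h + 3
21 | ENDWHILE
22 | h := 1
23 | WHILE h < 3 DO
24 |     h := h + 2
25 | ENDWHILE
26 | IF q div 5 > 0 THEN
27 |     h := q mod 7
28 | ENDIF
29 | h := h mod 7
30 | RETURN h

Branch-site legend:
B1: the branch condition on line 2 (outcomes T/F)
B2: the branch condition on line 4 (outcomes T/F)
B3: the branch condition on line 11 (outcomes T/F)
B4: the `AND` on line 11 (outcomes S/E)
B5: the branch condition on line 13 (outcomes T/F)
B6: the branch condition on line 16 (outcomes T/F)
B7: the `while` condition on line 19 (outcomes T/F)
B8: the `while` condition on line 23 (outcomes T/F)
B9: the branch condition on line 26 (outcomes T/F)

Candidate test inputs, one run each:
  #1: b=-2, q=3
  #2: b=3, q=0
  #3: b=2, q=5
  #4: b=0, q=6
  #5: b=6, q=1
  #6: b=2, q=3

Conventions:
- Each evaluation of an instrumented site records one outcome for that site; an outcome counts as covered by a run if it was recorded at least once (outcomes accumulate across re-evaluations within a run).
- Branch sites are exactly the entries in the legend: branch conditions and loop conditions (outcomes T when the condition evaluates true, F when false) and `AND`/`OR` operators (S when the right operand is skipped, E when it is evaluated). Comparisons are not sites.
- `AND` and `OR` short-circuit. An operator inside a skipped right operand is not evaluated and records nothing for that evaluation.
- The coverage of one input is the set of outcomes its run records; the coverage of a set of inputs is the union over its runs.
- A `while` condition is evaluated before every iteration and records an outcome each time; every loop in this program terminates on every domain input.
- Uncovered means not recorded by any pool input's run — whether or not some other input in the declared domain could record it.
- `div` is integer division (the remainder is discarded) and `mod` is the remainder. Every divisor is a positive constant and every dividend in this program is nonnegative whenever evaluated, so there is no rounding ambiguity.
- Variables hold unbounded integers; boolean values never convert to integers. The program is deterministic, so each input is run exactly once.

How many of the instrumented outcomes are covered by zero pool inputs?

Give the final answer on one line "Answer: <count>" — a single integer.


input #1, b=-2, q=3: events B1->F, B2->T, B4->E, B3->F, B6->F, B7->F, B8->T, B8->F, B9->F; outcomes B1=F, B2=T, B3=F, B4=E, B6=F, B7=F, B8=T, B8=F, B9=F
input #2, b=3, q=0: events B1->T, B4->E, B3->F, B6->T, B7->F, B8->T, B8->F, B9->F; outcomes B1=T, B3=F, B4=E, B6=T, B7=F, B8=T, B8=F, B9=F
input #3, b=2, q=5: events B1->F, B2->F, B4->E, B3->F, B6->F, B7->F, B8->T, B8->F, B9->T; outcomes B1=F, B2=F, B3=F, B4=E, B6=F, B7=F, B8=T, B8=F, B9=T
input #4, b=0, q=6: events B1->F, B2->F, B4->S, B3->F, B6->F, B7->F, B8->T, B8->F, B9->T; outcomes B1=F, B2=F, B3=F, B4=S, B6=F, B7=F, B8=T, B8=F, B9=T
input #5, b=6, q=1: events B1->F, B2->T, B4->E, B3->T, B5->T, B7->T, B7->F, B8->T, B8->F, B9->F; outcomes B1=F, B2=T, B3=T, B4=E, B5=T, B7=T, B7=F, B8=T, B8=F, B9=F
input #6, b=2, q=3: events B1->F, B2->T, B4->E, B3->F, B6->F, B7->F, B8->T, B8->F, B9->F; outcomes B1=F, B2=T, B3=F, B4=E, B6=F, B7=F, B8=T, B8=F, B9=F
union over the pool: B1=T, B1=F, B2=T, B2=F, B3=T, B3=F, B4=S, B4=E, B5=T, B6=T, B6=F, B7=T, B7=F, B8=T, B8=F, B9=T, B9=F
uncovered (1 of 18): B5=F
Answer: 1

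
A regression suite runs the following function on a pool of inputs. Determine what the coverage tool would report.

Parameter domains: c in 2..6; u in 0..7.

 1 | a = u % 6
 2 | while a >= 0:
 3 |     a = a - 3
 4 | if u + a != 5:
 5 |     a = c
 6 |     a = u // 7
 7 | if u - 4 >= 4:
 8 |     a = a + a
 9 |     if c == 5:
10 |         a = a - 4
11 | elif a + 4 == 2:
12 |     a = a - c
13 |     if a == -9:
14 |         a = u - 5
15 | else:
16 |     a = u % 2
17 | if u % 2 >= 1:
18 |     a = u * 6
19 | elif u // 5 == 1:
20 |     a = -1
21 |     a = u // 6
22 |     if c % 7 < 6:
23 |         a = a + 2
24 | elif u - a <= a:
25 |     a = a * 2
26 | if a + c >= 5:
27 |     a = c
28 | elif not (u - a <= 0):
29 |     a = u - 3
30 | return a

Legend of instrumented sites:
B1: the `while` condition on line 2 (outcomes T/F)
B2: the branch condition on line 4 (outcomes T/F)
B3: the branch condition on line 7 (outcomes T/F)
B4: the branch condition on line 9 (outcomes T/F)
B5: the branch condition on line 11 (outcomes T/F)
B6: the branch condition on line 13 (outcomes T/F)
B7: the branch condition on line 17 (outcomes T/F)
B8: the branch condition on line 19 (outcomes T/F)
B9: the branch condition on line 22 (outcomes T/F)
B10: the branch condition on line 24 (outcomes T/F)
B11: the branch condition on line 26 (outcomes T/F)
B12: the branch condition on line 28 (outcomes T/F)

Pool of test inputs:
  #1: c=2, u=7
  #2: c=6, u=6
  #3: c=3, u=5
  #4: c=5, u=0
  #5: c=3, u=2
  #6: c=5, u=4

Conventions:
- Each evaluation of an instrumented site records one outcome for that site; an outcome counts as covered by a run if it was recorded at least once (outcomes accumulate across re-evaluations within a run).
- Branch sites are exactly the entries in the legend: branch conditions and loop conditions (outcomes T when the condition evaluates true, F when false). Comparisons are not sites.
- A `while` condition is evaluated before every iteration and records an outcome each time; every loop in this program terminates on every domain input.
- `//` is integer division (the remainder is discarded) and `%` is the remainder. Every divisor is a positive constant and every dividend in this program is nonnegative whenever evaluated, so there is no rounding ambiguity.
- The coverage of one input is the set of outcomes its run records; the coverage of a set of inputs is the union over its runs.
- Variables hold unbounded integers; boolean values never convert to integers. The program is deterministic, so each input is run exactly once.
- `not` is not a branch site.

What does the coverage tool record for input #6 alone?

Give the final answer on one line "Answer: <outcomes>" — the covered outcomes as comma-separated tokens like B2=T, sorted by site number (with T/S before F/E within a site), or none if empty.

Simulating input #6 (c=5, u=4) step by step:
  B1->T, B1->T, B1->F, B2->T, B3->F, B5->F, B7->F, B8->F, B10->F, B11->T
collecting distinct outcomes: B1=T, B1=F, B2=T, B3=F, B5=F, B7=F, B8=F, B10=F, B11=T

Answer: B1=T, B1=F, B2=T, B3=F, B5=F, B7=F, B8=F, B10=F, B11=T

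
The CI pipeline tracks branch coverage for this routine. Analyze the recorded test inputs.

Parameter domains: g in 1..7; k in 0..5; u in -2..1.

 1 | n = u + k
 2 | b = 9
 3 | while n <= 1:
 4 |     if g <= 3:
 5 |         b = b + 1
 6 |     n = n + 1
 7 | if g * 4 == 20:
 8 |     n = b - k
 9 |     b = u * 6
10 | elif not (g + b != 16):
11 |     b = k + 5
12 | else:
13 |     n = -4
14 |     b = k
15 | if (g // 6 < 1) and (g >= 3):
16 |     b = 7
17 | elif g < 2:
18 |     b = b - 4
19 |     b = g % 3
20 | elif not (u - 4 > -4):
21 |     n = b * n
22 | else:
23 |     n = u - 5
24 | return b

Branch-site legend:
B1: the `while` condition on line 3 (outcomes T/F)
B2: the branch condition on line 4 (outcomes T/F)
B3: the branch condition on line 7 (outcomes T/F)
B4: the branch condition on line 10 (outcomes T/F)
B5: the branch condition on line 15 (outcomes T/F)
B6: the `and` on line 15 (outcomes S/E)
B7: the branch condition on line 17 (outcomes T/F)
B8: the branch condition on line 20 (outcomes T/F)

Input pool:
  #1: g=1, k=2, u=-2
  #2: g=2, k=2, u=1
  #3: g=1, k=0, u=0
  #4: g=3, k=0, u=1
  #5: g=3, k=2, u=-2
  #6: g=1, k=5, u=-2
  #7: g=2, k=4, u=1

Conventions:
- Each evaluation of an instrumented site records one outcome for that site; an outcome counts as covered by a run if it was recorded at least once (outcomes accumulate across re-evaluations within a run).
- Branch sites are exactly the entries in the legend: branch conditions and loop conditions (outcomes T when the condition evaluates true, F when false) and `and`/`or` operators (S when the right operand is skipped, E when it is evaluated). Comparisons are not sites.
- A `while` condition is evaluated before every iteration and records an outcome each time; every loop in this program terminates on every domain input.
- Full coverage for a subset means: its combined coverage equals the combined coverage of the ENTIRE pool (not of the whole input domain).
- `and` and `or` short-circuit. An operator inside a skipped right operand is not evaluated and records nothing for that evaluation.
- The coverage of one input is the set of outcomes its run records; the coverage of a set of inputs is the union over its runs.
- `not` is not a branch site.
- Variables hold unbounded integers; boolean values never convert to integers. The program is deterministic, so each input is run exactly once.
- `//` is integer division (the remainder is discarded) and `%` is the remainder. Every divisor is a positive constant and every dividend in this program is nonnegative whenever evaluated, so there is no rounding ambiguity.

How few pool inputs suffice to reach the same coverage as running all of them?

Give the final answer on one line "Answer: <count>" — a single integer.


input #1 (g=1, k=2, u=-2): events B1->T, B2->T, B1->T, B2->T, B1->F, B3->F, B4->F, B6->E, B5->F, B7->T; covers B1=T, B1=F, B2=T, B3=F, B4=F, B5=F, B6=E, B7=T
input #2 (g=2, k=2, u=1): events B1->F, B3->F, B4->F, B6->E, B5->F, B7->F, B8->F; covers B1=F, B3=F, B4=F, B5=F, B6=E, B7=F, B8=F
input #3 (g=1, k=0, u=0): events B1->T, B2->T, B1->T, B2->T, B1->F, B3->F, B4->F, B6->E, B5->F, B7->T; covers B1=T, B1=F, B2=T, B3=F, B4=F, B5=F, B6=E, B7=T
input #4 (g=3, k=0, u=1): events B1->T, B2->T, B1->F, B3->F, B4->F, B6->E, B5->T; covers B1=T, B1=F, B2=T, B3=F, B4=F, B5=T, B6=E
input #5 (g=3, k=2, u=-2): events B1->T, B2->T, B1->T, B2->T, B1->F, B3->F, B4->F, B6->E, B5->T; covers B1=T, B1=F, B2=T, B3=F, B4=F, B5=T, B6=E
input #6 (g=1, k=5, u=-2): events B1->F, B3->F, B4->F, B6->E, B5->F, B7->T; covers B1=F, B3=F, B4=F, B5=F, B6=E, B7=T
input #7 (g=2, k=4, u=1): events B1->F, B3->F, B4->F, B6->E, B5->F, B7->F, B8->F; covers B1=F, B3=F, B4=F, B5=F, B6=E, B7=F, B8=F
pool-wide coverage (11 outcomes): B1=T, B1=F, B2=T, B3=F, B4=F, B5=T, B5=F, B6=E, B7=T, B7=F, B8=F
every size-1 subset falls short of the 11 outcomes (best: 8/11)
every size-2 subset falls short of the 11 outcomes (best: 10/11)
at size 3, {1, 2, 4} reaches all 11 outcomes; every lexicographically earlier size-3 subset fails
Answer: 3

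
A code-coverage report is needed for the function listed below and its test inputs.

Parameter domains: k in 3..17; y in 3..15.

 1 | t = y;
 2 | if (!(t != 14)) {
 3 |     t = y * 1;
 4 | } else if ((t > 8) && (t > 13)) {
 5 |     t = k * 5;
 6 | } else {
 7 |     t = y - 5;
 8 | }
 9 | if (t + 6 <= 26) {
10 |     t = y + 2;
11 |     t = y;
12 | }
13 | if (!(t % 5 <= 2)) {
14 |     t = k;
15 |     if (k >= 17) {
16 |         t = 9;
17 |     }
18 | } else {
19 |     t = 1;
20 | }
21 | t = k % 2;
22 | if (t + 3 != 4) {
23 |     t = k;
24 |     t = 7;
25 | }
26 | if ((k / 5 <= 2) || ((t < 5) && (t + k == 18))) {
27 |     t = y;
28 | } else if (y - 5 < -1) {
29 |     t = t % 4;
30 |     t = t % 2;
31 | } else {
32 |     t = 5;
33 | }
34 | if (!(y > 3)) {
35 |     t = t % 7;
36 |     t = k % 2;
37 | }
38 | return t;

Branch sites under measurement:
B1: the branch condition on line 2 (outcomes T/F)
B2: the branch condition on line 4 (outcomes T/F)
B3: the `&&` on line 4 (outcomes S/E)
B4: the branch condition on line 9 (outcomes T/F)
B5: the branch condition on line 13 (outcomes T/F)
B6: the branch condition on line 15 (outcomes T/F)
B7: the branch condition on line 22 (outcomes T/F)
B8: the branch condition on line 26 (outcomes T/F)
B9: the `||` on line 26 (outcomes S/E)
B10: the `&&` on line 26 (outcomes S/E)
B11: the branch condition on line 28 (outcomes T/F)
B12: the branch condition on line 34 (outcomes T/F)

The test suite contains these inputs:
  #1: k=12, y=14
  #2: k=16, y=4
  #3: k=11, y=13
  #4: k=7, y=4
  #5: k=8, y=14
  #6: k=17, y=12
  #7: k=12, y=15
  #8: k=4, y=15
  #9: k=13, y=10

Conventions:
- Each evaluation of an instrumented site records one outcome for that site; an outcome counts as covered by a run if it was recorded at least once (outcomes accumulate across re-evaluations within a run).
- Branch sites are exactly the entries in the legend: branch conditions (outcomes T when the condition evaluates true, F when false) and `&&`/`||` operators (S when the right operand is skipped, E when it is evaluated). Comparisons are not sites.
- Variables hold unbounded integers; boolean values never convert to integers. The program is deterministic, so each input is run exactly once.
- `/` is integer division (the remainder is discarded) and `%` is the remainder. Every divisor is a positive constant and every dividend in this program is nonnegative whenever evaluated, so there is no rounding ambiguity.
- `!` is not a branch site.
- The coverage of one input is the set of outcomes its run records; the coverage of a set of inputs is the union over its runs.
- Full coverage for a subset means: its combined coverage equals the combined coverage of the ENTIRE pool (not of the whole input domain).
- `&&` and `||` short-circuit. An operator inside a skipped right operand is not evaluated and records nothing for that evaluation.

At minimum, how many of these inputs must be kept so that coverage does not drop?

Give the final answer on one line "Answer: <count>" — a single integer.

run #1 (k=12, y=14) runs B1->T, B4->T, B5->T, B6->F, B7->T, B9->S, B8->T, B12->F; records B1=T, B4=T, B5=T, B6=F, B7=T, B8=T, B9=S, B12=F
run #2 (k=16, y=4) runs B1->F, B3->S, B2->F, B4->T, B5->T, B6->F, B7->T, B9->E, B10->S, B8->F, B11->F, B12->F; records B1=F, B2=F, B3=S, B4=T, B5=T, B6=F, B7=T, B8=F, B9=E, B10=S, B11=F, B12=F
run #3 (k=11, y=13) runs B1->F, B3->E, B2->F, B4->T, B5->T, B6->F, B7->F, B9->S, B8->T, B12->F; records B1=F, B2=F, B3=E, B4=T, B5=T, B6=F, B7=F, B8=T, B9=S, B12=F
run #4 (k=7, y=4) runs B1->F, B3->S, B2->F, B4->T, B5->T, B6->F, B7->F, B9->S, B8->T, B12->F; records B1=F, B2=F, B3=S, B4=T, B5=T, B6=F, B7=F, B8=T, B9=S, B12=F
run #5 (k=8, y=14) runs B1->T, B4->T, B5->T, B6->F, B7->T, B9->S, B8->T, B12->F; records B1=T, B4=T, B5=T, B6=F, B7=T, B8=T, B9=S, B12=F
run #6 (k=17, y=12) runs B1->F, B3->E, B2->F, B4->T, B5->F, B7->F, B9->E, B10->E, B8->T, B12->F; records B1=F, B2=F, B3=E, B4=T, B5=F, B7=F, B8=T, B9=E, B10=E, B12=F
run #7 (k=12, y=15) runs B1->F, B3->E, B2->T, B4->F, B5->F, B7->T, B9->S, B8->T, B12->F; records B1=F, B2=T, B3=E, B4=F, B5=F, B7=T, B8=T, B9=S, B12=F
run #8 (k=4, y=15) runs B1->F, B3->E, B2->T, B4->T, B5->F, B7->T, B9->S, B8->T, B12->F; records B1=F, B2=T, B3=E, B4=T, B5=F, B7=T, B8=T, B9=S, B12=F
run #9 (k=13, y=10) runs B1->F, B3->E, B2->F, B4->T, B5->F, B7->F, B9->S, B8->T, B12->F; records B1=F, B2=F, B3=E, B4=T, B5=F, B7=F, B8=T, B9=S, B12=F
the full pool covers 21 outcomes: B1=T, B1=F, B2=T, B2=F, B3=S, B3=E, B4=T, B4=F, B5=T, B5=F, B6=F, B7=T, B7=F, B8=T, B8=F, B9=S, B9=E, B10=S, B10=E, B11=F, B12=F
every size-1 subset falls short of the 21 outcomes (best: 12/21)
every size-2 subset falls short of the 21 outcomes (best: 18/21)
every size-3 subset falls short of the 21 outcomes (best: 20/21)
the canonical winner is {1, 2, 6, 7}: size 4, full 21-outcome coverage, earliest index list among size-4 covers

Answer: 4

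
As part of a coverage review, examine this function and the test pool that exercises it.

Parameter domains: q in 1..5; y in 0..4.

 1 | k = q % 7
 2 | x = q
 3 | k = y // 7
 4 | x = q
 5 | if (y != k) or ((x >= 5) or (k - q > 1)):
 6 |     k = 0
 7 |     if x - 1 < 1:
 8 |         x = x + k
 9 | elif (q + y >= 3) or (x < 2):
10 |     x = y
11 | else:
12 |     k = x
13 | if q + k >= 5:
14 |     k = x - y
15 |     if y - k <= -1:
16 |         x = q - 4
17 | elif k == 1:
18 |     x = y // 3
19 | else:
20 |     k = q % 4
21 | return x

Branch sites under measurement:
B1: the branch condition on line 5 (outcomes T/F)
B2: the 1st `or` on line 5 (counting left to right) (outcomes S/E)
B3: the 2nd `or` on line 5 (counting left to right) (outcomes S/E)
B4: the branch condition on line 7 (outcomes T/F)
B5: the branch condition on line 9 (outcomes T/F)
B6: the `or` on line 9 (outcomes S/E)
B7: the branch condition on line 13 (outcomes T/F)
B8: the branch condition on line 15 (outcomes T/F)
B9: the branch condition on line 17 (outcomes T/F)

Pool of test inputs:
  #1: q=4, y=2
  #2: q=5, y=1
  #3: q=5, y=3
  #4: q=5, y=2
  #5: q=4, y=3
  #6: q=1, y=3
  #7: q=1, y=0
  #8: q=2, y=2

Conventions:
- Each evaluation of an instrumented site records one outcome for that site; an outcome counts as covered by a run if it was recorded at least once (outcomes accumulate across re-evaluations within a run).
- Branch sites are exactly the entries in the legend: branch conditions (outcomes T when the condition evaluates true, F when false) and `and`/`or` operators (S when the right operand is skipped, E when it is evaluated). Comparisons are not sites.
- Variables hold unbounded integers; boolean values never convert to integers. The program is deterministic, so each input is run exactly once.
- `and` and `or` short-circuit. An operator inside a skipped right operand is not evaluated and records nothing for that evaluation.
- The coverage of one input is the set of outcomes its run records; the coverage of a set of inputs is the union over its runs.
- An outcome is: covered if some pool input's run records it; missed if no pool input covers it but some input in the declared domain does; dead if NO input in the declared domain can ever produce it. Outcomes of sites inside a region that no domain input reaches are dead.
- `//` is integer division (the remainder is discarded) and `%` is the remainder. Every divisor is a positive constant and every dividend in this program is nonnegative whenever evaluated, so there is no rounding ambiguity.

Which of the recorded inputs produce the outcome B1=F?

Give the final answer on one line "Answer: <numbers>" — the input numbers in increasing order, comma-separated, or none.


input #1 (q=4, y=2): misses B1=F
input #2 (q=5, y=1): misses B1=F
input #3 (q=5, y=3): misses B1=F
input #4 (q=5, y=2): misses B1=F
input #5 (q=4, y=3): misses B1=F
input #6 (q=1, y=3): misses B1=F
input #7 (q=1, y=0): covers B1=F
input #8 (q=2, y=2): misses B1=F
Answer: 7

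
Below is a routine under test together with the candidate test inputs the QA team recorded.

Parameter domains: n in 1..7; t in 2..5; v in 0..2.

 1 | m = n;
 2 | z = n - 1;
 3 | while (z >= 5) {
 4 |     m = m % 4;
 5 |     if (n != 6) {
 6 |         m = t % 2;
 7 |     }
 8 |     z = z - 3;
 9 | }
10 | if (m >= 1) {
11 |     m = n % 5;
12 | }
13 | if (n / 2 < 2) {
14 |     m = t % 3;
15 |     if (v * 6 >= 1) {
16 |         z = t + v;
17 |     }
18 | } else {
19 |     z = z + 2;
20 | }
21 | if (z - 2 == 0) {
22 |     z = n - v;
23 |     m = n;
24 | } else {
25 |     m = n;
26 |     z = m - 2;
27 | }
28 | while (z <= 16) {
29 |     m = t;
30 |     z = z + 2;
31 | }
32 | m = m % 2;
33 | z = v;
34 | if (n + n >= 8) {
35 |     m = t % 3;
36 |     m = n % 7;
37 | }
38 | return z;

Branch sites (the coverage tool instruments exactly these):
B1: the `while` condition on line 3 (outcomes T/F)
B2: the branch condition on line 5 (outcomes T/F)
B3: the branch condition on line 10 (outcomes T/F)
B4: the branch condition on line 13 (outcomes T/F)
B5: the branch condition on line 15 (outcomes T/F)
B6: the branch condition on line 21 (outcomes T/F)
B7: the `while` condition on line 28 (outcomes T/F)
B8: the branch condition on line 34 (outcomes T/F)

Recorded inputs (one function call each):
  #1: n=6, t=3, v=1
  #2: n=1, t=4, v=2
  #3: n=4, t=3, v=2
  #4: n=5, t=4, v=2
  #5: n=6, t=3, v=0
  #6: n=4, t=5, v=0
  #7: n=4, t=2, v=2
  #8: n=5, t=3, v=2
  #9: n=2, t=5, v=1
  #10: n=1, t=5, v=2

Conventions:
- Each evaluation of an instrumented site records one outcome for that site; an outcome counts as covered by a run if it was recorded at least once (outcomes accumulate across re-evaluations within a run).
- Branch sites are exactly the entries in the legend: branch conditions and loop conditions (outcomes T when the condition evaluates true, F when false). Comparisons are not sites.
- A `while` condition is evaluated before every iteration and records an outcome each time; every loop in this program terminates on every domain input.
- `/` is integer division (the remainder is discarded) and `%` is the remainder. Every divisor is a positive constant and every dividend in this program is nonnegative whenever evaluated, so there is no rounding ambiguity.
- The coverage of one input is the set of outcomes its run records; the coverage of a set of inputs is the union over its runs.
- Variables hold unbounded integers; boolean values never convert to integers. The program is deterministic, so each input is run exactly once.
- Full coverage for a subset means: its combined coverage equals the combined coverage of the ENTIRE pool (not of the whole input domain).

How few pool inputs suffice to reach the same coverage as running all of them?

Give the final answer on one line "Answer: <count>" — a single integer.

input #1, n=6, t=3, v=1: outcomes B1=T, B1=F, B2=F, B3=T, B4=F, B6=F, B7=T, B7=F, B8=T
input #2, n=1, t=4, v=2: outcomes B1=F, B3=T, B4=T, B5=T, B6=F, B7=T, B7=F, B8=F
input #3, n=4, t=3, v=2: outcomes B1=F, B3=T, B4=F, B6=F, B7=T, B7=F, B8=T
input #4, n=5, t=4, v=2: outcomes B1=F, B3=T, B4=F, B6=F, B7=T, B7=F, B8=T
input #5, n=6, t=3, v=0: outcomes B1=T, B1=F, B2=F, B3=T, B4=F, B6=F, B7=T, B7=F, B8=T
input #6, n=4, t=5, v=0: outcomes B1=F, B3=T, B4=F, B6=F, B7=T, B7=F, B8=T
input #7, n=4, t=2, v=2: outcomes B1=F, B3=T, B4=F, B6=F, B7=T, B7=F, B8=T
input #8, n=5, t=3, v=2: outcomes B1=F, B3=T, B4=F, B6=F, B7=T, B7=F, B8=T
input #9, n=2, t=5, v=1: outcomes B1=F, B3=T, B4=T, B5=T, B6=F, B7=T, B7=F, B8=F
input #10, n=1, t=5, v=2: outcomes B1=F, B3=T, B4=T, B5=T, B6=F, B7=T, B7=F, B8=F
together the pool reaches 12 outcomes: B1=T, B1=F, B2=F, B3=T, B4=T, B4=F, B5=T, B6=F, B7=T, B7=F, B8=T, B8=F
checked all size-1 subsets: none covers 12 outcomes (max 9/12)
the canonical winner is {1, 2}: size 2, full 12-outcome coverage, earliest index list among size-2 covers

Answer: 2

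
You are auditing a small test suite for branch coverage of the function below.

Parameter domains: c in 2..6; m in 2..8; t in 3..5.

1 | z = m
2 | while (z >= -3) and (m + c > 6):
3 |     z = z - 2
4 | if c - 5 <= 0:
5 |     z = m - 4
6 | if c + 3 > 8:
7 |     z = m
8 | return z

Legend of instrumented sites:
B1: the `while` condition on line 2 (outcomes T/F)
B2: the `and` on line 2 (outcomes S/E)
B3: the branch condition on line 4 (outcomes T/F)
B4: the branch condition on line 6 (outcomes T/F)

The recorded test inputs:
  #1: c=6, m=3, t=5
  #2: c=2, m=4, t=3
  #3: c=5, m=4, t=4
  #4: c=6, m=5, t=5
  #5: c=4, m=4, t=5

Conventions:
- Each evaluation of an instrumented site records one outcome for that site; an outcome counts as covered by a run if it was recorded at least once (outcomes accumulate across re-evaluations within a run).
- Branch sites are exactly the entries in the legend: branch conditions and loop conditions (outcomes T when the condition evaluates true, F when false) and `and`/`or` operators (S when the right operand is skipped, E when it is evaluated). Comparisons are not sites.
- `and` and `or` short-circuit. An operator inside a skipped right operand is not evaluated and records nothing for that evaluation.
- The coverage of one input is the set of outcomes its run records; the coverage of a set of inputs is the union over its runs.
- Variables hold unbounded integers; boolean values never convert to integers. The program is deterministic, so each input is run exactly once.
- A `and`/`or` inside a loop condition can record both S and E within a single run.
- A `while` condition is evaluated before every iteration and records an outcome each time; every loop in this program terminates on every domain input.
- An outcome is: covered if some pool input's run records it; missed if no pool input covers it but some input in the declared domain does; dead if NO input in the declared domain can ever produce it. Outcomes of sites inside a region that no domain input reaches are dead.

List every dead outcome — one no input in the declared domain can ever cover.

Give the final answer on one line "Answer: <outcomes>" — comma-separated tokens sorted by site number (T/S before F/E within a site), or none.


checking every outcome against all 105 domain inputs:
  reachable outcomes have witnesses, e.g. B1=T (e.g. c=2, m=5, t=3), B1=F (e.g. c=2, m=2, t=3), B2=S (e.g. c=2, m=5, t=3), B2=E (e.g. c=2, m=2, t=3)
Answer: none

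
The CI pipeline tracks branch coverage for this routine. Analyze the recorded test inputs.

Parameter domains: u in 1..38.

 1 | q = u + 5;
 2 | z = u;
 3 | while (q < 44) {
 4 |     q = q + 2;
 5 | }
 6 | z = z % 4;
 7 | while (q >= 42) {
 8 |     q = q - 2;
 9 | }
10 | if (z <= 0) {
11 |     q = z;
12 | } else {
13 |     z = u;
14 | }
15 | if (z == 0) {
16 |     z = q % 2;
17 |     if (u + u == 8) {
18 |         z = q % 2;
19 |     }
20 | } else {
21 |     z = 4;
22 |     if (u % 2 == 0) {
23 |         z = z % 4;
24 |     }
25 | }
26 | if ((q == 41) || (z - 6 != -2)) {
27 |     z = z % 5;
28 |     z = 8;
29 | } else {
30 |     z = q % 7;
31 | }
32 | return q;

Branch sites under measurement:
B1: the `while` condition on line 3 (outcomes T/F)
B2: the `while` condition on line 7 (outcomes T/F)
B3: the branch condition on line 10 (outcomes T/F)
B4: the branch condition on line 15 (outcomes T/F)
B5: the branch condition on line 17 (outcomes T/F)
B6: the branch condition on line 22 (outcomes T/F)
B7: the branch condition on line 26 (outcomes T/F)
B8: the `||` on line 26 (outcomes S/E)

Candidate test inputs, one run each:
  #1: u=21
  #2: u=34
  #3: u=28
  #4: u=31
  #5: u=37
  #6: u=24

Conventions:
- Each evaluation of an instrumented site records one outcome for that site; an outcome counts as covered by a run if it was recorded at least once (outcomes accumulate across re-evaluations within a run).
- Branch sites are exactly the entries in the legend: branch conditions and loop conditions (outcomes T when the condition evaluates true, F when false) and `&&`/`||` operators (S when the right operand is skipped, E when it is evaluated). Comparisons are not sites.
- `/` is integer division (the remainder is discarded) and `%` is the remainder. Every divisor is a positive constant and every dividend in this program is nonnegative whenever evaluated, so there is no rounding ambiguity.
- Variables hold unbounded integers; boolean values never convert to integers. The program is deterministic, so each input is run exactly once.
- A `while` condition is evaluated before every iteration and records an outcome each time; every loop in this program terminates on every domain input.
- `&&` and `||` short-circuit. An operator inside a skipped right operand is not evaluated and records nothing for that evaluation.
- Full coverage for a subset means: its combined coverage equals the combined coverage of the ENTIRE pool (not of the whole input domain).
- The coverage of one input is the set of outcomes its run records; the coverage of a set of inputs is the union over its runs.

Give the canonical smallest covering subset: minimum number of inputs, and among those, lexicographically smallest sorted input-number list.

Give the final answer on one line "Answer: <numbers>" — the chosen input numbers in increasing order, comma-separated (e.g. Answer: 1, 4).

run #1 (u=21) runs B1->T, B1->T, B1->T, B1->T, B1->T, B1->T, B1->T, B1->T, B1->T, B1->F, B2->T, B2->T, B2->F, B3->F, ...; records B1=T, B1=F, B2=T, B2=F, B3=F, B4=F, B6=F, B7=F, B8=E
run #2 (u=34) runs B1->T, B1->T, B1->T, B1->F, B2->T, B2->T, B2->F, B3->F, B4->F, B6->T, B8->S, B7->T; records B1=T, B1=F, B2=T, B2=F, B3=F, B4=F, B6=T, B7=T, B8=S
run #3 (u=28) runs B1->T, B1->T, B1->T, B1->T, B1->T, B1->T, B1->F, B2->T, B2->T, B2->F, B3->T, B4->T, B5->F, B8->E, ...; records B1=T, B1=F, B2=T, B2=F, B3=T, B4=T, B5=F, B7=T, B8=E
run #4 (u=31) runs B1->T, B1->T, B1->T, B1->T, B1->F, B2->T, B2->T, B2->F, B3->F, B4->F, B6->F, B8->E, B7->F; records B1=T, B1=F, B2=T, B2=F, B3=F, B4=F, B6=F, B7=F, B8=E
run #5 (u=37) runs B1->T, B1->F, B2->T, B2->T, B2->F, B3->F, B4->F, B6->F, B8->E, B7->F; records B1=T, B1=F, B2=T, B2=F, B3=F, B4=F, B6=F, B7=F, B8=E
run #6 (u=24) runs B1->T, B1->T, B1->T, B1->T, B1->T, B1->T, B1->T, B1->T, B1->F, B2->T, B2->T, B2->F, B3->T, B4->T, ...; records B1=T, B1=F, B2=T, B2=F, B3=T, B4=T, B5=F, B7=T, B8=E
pool-wide coverage (15 outcomes): B1=T, B1=F, B2=T, B2=F, B3=T, B3=F, B4=T, B4=F, B5=F, B6=T, B6=F, B7=T, B7=F, B8=S, B8=E
checked all size-1 subsets: none covers 15 outcomes (max 9/15)
checked all size-2 subsets: none covers 15 outcomes (max 13/15)
inputs {1, 2, 3} (size 3) cover everything; no size-3 subset with a lexicographically smaller index list covers all 15

Answer: 1, 2, 3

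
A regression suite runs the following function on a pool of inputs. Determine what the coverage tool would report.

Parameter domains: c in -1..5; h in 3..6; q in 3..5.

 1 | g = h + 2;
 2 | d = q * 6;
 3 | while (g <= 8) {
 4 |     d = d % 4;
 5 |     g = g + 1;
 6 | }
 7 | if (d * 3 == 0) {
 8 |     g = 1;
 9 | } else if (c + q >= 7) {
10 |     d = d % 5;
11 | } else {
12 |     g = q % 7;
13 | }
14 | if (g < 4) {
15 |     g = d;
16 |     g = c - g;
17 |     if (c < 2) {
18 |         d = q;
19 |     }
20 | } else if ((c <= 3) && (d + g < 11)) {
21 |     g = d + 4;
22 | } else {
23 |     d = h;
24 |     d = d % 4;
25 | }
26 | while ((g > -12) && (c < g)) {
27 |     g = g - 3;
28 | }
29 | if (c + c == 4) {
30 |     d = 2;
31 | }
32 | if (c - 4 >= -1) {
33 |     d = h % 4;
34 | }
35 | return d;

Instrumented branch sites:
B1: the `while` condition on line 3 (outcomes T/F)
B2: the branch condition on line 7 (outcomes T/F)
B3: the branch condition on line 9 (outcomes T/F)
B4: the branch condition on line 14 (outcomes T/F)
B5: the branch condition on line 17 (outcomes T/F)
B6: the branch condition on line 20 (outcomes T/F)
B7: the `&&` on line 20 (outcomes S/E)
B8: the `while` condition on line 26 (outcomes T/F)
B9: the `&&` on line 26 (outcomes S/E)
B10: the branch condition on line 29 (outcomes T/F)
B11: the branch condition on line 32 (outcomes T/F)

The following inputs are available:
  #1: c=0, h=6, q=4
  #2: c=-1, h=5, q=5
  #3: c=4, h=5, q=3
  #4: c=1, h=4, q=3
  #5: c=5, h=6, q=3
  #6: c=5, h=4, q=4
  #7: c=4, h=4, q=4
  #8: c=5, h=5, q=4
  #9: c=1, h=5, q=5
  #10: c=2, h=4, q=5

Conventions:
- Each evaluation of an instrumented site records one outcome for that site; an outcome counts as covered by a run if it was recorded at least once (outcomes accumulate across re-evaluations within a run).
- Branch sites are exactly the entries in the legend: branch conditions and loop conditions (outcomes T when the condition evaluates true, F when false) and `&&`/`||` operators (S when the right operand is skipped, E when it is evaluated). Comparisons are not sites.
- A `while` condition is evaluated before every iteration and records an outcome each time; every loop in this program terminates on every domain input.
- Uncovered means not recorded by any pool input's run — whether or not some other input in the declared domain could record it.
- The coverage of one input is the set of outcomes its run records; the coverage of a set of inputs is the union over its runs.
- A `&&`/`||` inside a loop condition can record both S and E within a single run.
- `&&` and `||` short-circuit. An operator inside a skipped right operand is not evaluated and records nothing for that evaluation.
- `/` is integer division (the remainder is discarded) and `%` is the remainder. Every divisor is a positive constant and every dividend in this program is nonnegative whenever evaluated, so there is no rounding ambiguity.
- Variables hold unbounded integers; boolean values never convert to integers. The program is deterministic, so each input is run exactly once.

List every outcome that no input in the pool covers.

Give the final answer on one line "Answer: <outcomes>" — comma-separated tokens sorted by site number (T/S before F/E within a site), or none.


test 1 (c=0, h=6, q=4) fires B1->T, B1->F, B2->T, B4->T, B5->T, B9->E, B8->F, B10->F, B11->F; hits B1=T, B1=F, B2=T, B4=T, B5=T, B8=F, B9=E, B10=F, B11=F
test 2 (c=-1, h=5, q=5) fires B1->T, B1->T, B1->F, B2->F, B3->F, B4->F, B7->E, B6->T, B9->E, B8->T, B9->E, B8->T, B9->E, B8->T, ...; hits B1=T, B1=F, B2=F, B3=F, B4=F, B6=T, B7=E, B8=T, B8=F, B9=E, B10=F, B11=F
test 3 (c=4, h=5, q=3) fires B1->T, B1->T, B1->F, B2->F, B3->T, B4->F, B7->S, B6->F, B9->E, B8->T, B9->E, B8->T, B9->E, B8->F, ...; hits B1=T, B1=F, B2=F, B3=T, B4=F, B6=F, B7=S, B8=T, B8=F, B9=E, B10=F, B11=T
test 4 (c=1, h=4, q=3) fires B1->T, B1->T, B1->T, B1->F, B2->F, B3->F, B4->T, B5->T, B9->E, B8->F, B10->F, B11->F; hits B1=T, B1=F, B2=F, B3=F, B4=T, B5=T, B8=F, B9=E, B10=F, B11=F
test 5 (c=5, h=6, q=3) fires B1->T, B1->F, B2->F, B3->T, B4->F, B7->S, B6->F, B9->E, B8->T, B9->E, B8->T, B9->E, B8->F, B10->F, ...; hits B1=T, B1=F, B2=F, B3=T, B4=F, B6=F, B7=S, B8=T, B8=F, B9=E, B10=F, B11=T
test 6 (c=5, h=4, q=4) fires B1->T, B1->T, B1->T, B1->F, B2->T, B4->T, B5->F, B9->E, B8->F, B10->F, B11->T; hits B1=T, B1=F, B2=T, B4=T, B5=F, B8=F, B9=E, B10=F, B11=T
test 7 (c=4, h=4, q=4) fires B1->T, B1->T, B1->T, B1->F, B2->T, B4->T, B5->F, B9->E, B8->F, B10->F, B11->T; hits B1=T, B1=F, B2=T, B4=T, B5=F, B8=F, B9=E, B10=F, B11=T
test 8 (c=5, h=5, q=4) fires B1->T, B1->T, B1->F, B2->T, B4->T, B5->F, B9->E, B8->F, B10->F, B11->T; hits B1=T, B1=F, B2=T, B4=T, B5=F, B8=F, B9=E, B10=F, B11=T
test 9 (c=1, h=5, q=5) fires B1->T, B1->T, B1->F, B2->F, B3->F, B4->F, B7->E, B6->T, B9->E, B8->T, B9->E, B8->T, B9->E, B8->F, ...; hits B1=T, B1=F, B2=F, B3=F, B4=F, B6=T, B7=E, B8=T, B8=F, B9=E, B10=F, B11=F
test 10 (c=2, h=4, q=5) fires B1->T, B1->T, B1->T, B1->F, B2->F, B3->T, B4->F, B7->E, B6->F, B9->E, B8->T, B9->E, B8->T, B9->E, ...; hits B1=T, B1=F, B2=F, B3=T, B4=F, B6=F, B7=E, B8=T, B8=F, B9=E, B10=T, B11=F
union over the pool: B1=T, B1=F, B2=T, B2=F, B3=T, B3=F, B4=T, B4=F, B5=T, B5=F, B6=T, B6=F, B7=S, B7=E, B8=T, B8=F, B9=E, B10=T, B10=F, B11=T, B11=F
uncovered (1 of 22): B9=S
Answer: B9=S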